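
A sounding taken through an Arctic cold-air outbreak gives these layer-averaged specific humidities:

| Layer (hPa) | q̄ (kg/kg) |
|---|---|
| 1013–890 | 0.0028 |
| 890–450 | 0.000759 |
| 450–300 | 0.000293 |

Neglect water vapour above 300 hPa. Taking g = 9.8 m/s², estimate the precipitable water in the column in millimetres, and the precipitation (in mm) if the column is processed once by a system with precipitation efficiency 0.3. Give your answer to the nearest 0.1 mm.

PW ≈ 7.4 mm; precipitation ≈ 2.2 mm

Precipitable water is the column-integrated vapour mass per unit area: PW = (1/g) Σ q̄ Δp, with q in kg/kg and Δp in Pa (1 kg/m² of water = 1 mm).
Layer 1013–890 hPa: Δp = 123 hPa = 12300 Pa, q̄ = 0.0028 kg/kg → 0.0028 × 12300 / 9.8 = 3.51 mm
Layer 890–450 hPa: Δp = 440 hPa = 44000 Pa, q̄ = 0.000759 kg/kg → 0.000759 × 44000 / 9.8 = 3.41 mm
Layer 450–300 hPa: Δp = 150 hPa = 15000 Pa, q̄ = 0.000293 kg/kg → 0.000293 × 15000 / 9.8 = 0.45 mm
PW = 3.51 + 3.41 + 0.45 = 7.37 ≈ 7.4 mm.
Precipitation = ε × PW = 0.3 × 7.4 = 2.2 mm.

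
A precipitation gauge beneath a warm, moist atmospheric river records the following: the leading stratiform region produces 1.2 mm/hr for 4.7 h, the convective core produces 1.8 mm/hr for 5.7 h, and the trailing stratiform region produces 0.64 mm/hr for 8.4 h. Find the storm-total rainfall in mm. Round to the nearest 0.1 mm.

Total = Σ Rᵢ Δtᵢ = 1.2 × 4.7 + 1.8 × 5.7 + 0.64 × 8.4
      = 5.64 + 10.26 + 5.376 = 21.3 mm.

total ≈ 21.3 mm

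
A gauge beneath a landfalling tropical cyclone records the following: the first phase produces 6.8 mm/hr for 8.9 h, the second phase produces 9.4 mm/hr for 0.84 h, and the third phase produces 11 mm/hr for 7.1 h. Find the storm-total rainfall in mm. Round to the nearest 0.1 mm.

total ≈ 146.5 mm

Total = Σ Rᵢ Δtᵢ = 6.8 × 8.9 + 9.4 × 0.84 + 11 × 7.1
      = 60.52 + 7.896 + 78.1 = 146.5 mm.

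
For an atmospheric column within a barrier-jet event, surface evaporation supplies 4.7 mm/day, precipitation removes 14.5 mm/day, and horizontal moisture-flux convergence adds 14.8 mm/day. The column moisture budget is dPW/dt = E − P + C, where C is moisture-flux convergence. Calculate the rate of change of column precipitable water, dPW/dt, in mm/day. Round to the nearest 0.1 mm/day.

dPW/dt = E − P + C = 4.7 − 14.5 + (14.8) = 5.0 mm/day.

dPW/dt ≈ 5.0 mm/day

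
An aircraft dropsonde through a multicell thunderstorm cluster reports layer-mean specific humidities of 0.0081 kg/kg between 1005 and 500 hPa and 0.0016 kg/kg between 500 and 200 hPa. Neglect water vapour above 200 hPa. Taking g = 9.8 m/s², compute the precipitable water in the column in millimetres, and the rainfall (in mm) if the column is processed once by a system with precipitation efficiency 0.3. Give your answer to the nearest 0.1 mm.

Precipitable water is the column-integrated vapour mass per unit area: PW = (1/g) Σ q̄ Δp, with q in kg/kg and Δp in Pa (1 kg/m² of water = 1 mm).
Layer 1005–500 hPa: Δp = 505 hPa = 50500 Pa, q̄ = 0.0081 kg/kg → 0.0081 × 50500 / 9.8 = 41.74 mm
Layer 500–200 hPa: Δp = 300 hPa = 30000 Pa, q̄ = 0.0016 kg/kg → 0.0016 × 30000 / 9.8 = 4.90 mm
PW = 41.74 + 4.90 = 46.64 ≈ 46.6 mm.
Rainfall = ε × PW = 0.3 × 46.6 = 14.0 mm.

PW ≈ 46.6 mm; rainfall ≈ 14.0 mm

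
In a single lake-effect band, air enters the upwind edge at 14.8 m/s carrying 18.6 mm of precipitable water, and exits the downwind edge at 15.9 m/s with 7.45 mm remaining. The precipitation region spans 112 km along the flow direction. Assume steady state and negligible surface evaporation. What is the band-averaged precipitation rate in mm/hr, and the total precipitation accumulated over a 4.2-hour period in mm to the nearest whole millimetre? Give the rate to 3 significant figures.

Column moisture flux per unit crosswind length is F = V × PW.
Inflow: F_in = 14.8 × 18.6 = 275.28 mm·m/s
Outflow: F_out = 15.9 × 7.45 = 118.455 mm·m/s
Steady-state rate R = (F_in − F_out)/L = (275.28 − 118.455) / 112000 m = 1.400e-03 mm/s.
R = 1.400e-03 × 3600 = 5.04 mm/hr.
Over 4.2 h: total = 5.04 × 4.2 = 21.168 ≈ 21 mm.

R ≈ 5.04 mm/hr; total ≈ 21 mm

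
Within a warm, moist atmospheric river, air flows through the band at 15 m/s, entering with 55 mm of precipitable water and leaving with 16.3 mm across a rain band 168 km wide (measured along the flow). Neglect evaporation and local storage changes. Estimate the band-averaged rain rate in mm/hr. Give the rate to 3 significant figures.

R ≈ 12.4 mm/hr

Column moisture flux per unit crosswind length is F = V × PW.
Inflow: F_in = 15 × 55 = 825 mm·m/s
Outflow: F_out = 15 × 16.3 = 244.5 mm·m/s
Steady-state rate R = (F_in − F_out)/L = (825 − 244.5) / 168000 m = 3.455e-03 mm/s.
R = 3.455e-03 × 3600 = 12.4 mm/hr.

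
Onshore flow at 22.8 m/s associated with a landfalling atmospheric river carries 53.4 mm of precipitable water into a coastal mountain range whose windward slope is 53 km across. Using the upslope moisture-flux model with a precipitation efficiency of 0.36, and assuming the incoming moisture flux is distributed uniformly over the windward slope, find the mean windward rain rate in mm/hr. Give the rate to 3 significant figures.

Incoming column moisture flux per unit ridge length: F = V × PW = 22.8 × 53.4 = 1217.52 mm·m/s.
Spread over the 53 km slope with efficiency ε = 0.36: R = ε·F/W = 0.36 × 1217.52 / 53000 m = 8.270e-03 mm/s.
R = 8.270e-03 × 3600 = 29.8 mm/hr.

R ≈ 29.8 mm/hr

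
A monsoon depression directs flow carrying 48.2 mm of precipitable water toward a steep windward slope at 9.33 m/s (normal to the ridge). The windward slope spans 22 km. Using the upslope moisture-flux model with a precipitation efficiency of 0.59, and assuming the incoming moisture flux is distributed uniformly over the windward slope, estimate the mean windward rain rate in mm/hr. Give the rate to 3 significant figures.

Incoming column moisture flux per unit ridge length: F = V × PW = 9.33 × 48.2 = 449.706 mm·m/s.
Spread over the 22 km slope with efficiency ε = 0.59: R = ε·F/W = 0.59 × 449.706 / 22000 m = 1.206e-02 mm/s.
R = 1.206e-02 × 3600 = 43.4 mm/hr.

R ≈ 43.4 mm/hr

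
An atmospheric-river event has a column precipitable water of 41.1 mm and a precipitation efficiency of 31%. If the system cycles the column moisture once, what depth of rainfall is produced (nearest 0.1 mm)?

rainfall ≈ 12.7 mm

Rainfall = ε × PW = 0.31 × 41.1 = 12.7 mm.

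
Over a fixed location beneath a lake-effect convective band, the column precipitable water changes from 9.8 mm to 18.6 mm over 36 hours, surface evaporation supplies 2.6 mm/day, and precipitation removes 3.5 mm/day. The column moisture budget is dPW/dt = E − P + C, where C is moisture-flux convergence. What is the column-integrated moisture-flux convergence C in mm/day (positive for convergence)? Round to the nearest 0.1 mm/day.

dPW/dt = (18.6 − 9.8) mm / (36/24 day) = +5.867 mm/day.
C = dPW/dt − E + P = (+5.867) − 2.6 + 3.5 = 6.8 mm/day.

C ≈ 6.8 mm/day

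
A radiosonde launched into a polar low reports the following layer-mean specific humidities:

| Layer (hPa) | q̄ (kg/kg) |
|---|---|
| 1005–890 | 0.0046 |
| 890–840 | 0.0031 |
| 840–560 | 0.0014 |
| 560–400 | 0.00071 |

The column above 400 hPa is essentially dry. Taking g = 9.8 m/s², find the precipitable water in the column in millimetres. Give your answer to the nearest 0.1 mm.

Precipitable water is the column-integrated vapour mass per unit area: PW = (1/g) Σ q̄ Δp, with q in kg/kg and Δp in Pa (1 kg/m² of water = 1 mm).
Layer 1005–890 hPa: Δp = 115 hPa = 11500 Pa, q̄ = 0.0046 kg/kg → 0.0046 × 11500 / 9.8 = 5.40 mm
Layer 890–840 hPa: Δp = 50 hPa = 5000 Pa, q̄ = 0.0031 kg/kg → 0.0031 × 5000 / 9.8 = 1.58 mm
Layer 840–560 hPa: Δp = 280 hPa = 28000 Pa, q̄ = 0.0014 kg/kg → 0.0014 × 28000 / 9.8 = 4.00 mm
Layer 560–400 hPa: Δp = 160 hPa = 16000 Pa, q̄ = 0.00071 kg/kg → 0.00071 × 16000 / 9.8 = 1.16 mm
PW = 5.40 + 1.58 + 4.00 + 1.16 = 12.14 ≈ 12.1 mm.

PW ≈ 12.1 mm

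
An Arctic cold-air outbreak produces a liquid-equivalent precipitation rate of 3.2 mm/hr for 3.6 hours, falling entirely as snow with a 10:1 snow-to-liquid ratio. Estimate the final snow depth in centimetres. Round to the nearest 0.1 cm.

snow depth ≈ 11.5 cm

Liquid-equivalent depth = 3.2 × 3.6 = 11.52 mm.
Snow depth = 11.52 mm × 10 = 115.2 mm = 11.5 cm.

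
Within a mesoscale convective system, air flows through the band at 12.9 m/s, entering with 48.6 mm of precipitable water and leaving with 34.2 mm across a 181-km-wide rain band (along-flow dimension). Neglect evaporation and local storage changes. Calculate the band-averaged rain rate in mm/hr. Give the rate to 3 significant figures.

R ≈ 3.69 mm/hr

Column moisture flux per unit crosswind length is F = V × PW.
Inflow: F_in = 12.9 × 48.6 = 626.94 mm·m/s
Outflow: F_out = 12.9 × 34.2 = 441.18 mm·m/s
Steady-state rate R = (F_in − F_out)/L = (626.94 − 441.18) / 181000 m = 1.026e-03 mm/s.
R = 1.026e-03 × 3600 = 3.69 mm/hr.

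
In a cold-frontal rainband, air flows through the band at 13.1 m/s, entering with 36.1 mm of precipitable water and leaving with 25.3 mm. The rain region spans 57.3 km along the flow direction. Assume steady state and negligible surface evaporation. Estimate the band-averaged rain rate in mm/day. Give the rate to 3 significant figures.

Column moisture flux per unit crosswind length is F = V × PW.
Inflow: F_in = 13.1 × 36.1 = 472.91 mm·m/s
Outflow: F_out = 13.1 × 25.3 = 331.43 mm·m/s
Steady-state rate R = (F_in − F_out)/L = (472.91 − 331.43) / 57300 m = 2.469e-03 mm/s.
R = 2.469e-03 × 3600 × 24 = 213 mm/day.

R ≈ 213 mm/day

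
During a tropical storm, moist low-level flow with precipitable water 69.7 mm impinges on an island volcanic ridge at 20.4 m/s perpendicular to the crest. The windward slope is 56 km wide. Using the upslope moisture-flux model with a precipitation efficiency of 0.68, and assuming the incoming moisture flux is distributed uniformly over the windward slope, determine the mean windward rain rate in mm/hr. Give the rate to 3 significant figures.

R ≈ 62.2 mm/hr

Incoming column moisture flux per unit ridge length: F = V × PW = 20.4 × 69.7 = 1421.88 mm·m/s.
Spread over the 56 km slope with efficiency ε = 0.68: R = ε·F/W = 0.68 × 1421.88 / 56000 m = 1.727e-02 mm/s.
R = 1.727e-02 × 3600 = 62.2 mm/hr.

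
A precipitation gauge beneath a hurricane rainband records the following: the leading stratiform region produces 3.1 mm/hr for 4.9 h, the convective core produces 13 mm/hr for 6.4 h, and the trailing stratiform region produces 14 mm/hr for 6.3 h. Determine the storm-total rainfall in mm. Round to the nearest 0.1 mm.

total ≈ 186.6 mm

Total = Σ Rᵢ Δtᵢ = 3.1 × 4.9 + 13 × 6.4 + 14 × 6.3
      = 15.19 + 83.2 + 88.2 = 186.6 mm.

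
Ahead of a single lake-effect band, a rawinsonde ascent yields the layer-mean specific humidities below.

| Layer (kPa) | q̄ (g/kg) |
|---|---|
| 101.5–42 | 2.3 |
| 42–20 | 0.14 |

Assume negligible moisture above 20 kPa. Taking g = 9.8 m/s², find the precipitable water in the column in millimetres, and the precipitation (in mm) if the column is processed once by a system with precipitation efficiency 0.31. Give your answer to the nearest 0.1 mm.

Precipitable water is the column-integrated vapour mass per unit area: PW = (1/g) Σ q̄ Δp, with q in kg/kg and Δp in Pa (1 kg/m² of water = 1 mm).
Layer 101.5–42 kPa: Δp = 595 hPa = 59500 Pa, q̄ = 0.0023 kg/kg → 0.0023 × 59500 / 9.8 = 13.96 mm
Layer 42–20 kPa: Δp = 220 hPa = 22000 Pa, q̄ = 0.00014 kg/kg → 0.00014 × 22000 / 9.8 = 0.31 mm
PW = 13.96 + 0.31 = 14.27 ≈ 14.3 mm.
Precipitation = ε × PW = 0.31 × 14.3 = 4.4 mm.

PW ≈ 14.3 mm; precipitation ≈ 4.4 mm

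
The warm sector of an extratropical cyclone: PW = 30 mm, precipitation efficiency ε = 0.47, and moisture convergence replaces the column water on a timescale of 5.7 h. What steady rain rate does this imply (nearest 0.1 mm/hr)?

R ≈ 2.5 mm/hr

Each overturning extracts ε × PW = 0.47 × 30 = 14.1 mm.
Rate = ε·PW / τ = 14.1 / 5.7 h = 2.5 mm/hr.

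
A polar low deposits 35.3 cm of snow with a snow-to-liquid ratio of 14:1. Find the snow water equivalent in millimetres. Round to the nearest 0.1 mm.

SWE ≈ 25.2 mm

SWE = snow depth / ratio = 35.3 cm / 14 = 2.521 cm = 25.2 mm.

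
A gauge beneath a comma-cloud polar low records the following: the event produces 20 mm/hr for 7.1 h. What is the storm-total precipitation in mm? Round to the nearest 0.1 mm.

total ≈ 142.0 mm

Total = Σ Rᵢ Δtᵢ = 20 × 7.1
      = 142 = 142.0 mm.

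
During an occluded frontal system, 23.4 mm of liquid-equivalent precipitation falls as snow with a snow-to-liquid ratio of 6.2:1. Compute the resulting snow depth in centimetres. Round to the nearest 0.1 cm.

Snow depth = liquid × ratio = 23.4 mm × 6.2 = 145.08 mm = 14.5 cm.

snow depth ≈ 14.5 cm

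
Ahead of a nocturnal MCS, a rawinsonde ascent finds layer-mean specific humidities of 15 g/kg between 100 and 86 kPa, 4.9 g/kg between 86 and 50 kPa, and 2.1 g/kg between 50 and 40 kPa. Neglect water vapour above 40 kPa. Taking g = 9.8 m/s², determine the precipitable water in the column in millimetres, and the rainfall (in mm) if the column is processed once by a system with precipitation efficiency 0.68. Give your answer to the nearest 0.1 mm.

PW ≈ 41.6 mm; rainfall ≈ 28.3 mm

Precipitable water is the column-integrated vapour mass per unit area: PW = (1/g) Σ q̄ Δp, with q in kg/kg and Δp in Pa (1 kg/m² of water = 1 mm).
Layer 100–86 kPa: Δp = 140 hPa = 14000 Pa, q̄ = 0.015 kg/kg → 0.015 × 14000 / 9.8 = 21.43 mm
Layer 86–50 kPa: Δp = 360 hPa = 36000 Pa, q̄ = 0.0049 kg/kg → 0.0049 × 36000 / 9.8 = 18.00 mm
Layer 50–40 kPa: Δp = 100 hPa = 10000 Pa, q̄ = 0.0021 kg/kg → 0.0021 × 10000 / 9.8 = 2.14 mm
PW = 21.43 + 18.00 + 2.14 = 41.57 ≈ 41.6 mm.
Rainfall = ε × PW = 0.68 × 41.6 = 28.3 mm.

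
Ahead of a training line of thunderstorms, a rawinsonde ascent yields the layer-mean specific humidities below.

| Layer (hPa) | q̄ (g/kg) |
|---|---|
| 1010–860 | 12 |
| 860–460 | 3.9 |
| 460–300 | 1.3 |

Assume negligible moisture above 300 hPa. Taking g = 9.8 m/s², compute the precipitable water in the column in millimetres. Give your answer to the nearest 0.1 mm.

PW ≈ 36.4 mm

Precipitable water is the column-integrated vapour mass per unit area: PW = (1/g) Σ q̄ Δp, with q in kg/kg and Δp in Pa (1 kg/m² of water = 1 mm).
Layer 1010–860 hPa: Δp = 150 hPa = 15000 Pa, q̄ = 0.012 kg/kg → 0.012 × 15000 / 9.8 = 18.37 mm
Layer 860–460 hPa: Δp = 400 hPa = 40000 Pa, q̄ = 0.0039 kg/kg → 0.0039 × 40000 / 9.8 = 15.92 mm
Layer 460–300 hPa: Δp = 160 hPa = 16000 Pa, q̄ = 0.0013 kg/kg → 0.0013 × 16000 / 9.8 = 2.12 mm
PW = 18.37 + 15.92 + 2.12 = 36.41 ≈ 36.4 mm.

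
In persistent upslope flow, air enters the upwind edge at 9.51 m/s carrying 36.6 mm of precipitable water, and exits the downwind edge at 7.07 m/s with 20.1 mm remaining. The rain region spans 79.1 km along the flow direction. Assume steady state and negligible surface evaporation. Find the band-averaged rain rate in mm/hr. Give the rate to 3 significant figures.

R ≈ 9.37 mm/hr

Column moisture flux per unit crosswind length is F = V × PW.
Inflow: F_in = 9.51 × 36.6 = 348.066 mm·m/s
Outflow: F_out = 7.07 × 20.1 = 142.107 mm·m/s
Steady-state rate R = (F_in − F_out)/L = (348.066 − 142.107) / 79100 m = 2.604e-03 mm/s.
R = 2.604e-03 × 3600 = 9.37 mm/hr.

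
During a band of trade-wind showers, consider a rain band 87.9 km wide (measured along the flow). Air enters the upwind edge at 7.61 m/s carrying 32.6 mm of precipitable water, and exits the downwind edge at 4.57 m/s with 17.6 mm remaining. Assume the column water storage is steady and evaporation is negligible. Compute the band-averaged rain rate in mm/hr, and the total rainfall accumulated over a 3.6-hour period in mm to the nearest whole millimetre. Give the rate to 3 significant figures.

Column moisture flux per unit crosswind length is F = V × PW.
Inflow: F_in = 7.61 × 32.6 = 248.086 mm·m/s
Outflow: F_out = 4.57 × 17.6 = 80.432 mm·m/s
Steady-state rate R = (F_in − F_out)/L = (248.086 − 80.432) / 87900 m = 1.907e-03 mm/s.
R = 1.907e-03 × 3600 = 6.87 mm/hr.
Over 3.6 h: total = 6.87 × 3.6 = 24.732 ≈ 25 mm.

R ≈ 6.87 mm/hr; total ≈ 25 mm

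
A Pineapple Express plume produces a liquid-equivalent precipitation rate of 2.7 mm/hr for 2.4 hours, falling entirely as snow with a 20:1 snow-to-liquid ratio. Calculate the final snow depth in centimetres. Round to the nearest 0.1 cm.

snow depth ≈ 13.0 cm

Liquid-equivalent depth = 2.7 × 2.4 = 6.48 mm.
Snow depth = 6.48 mm × 20 = 129.6 mm = 13.0 cm.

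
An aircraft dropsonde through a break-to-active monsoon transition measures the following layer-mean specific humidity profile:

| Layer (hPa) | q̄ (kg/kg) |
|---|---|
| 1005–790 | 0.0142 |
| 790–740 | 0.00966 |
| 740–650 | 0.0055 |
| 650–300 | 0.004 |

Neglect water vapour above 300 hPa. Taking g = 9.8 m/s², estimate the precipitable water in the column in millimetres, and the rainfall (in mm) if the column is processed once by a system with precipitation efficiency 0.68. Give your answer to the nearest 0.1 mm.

Precipitable water is the column-integrated vapour mass per unit area: PW = (1/g) Σ q̄ Δp, with q in kg/kg and Δp in Pa (1 kg/m² of water = 1 mm).
Layer 1005–790 hPa: Δp = 215 hPa = 21500 Pa, q̄ = 0.0142 kg/kg → 0.0142 × 21500 / 9.8 = 31.15 mm
Layer 790–740 hPa: Δp = 50 hPa = 5000 Pa, q̄ = 0.00966 kg/kg → 0.00966 × 5000 / 9.8 = 4.93 mm
Layer 740–650 hPa: Δp = 90 hPa = 9000 Pa, q̄ = 0.0055 kg/kg → 0.0055 × 9000 / 9.8 = 5.05 mm
Layer 650–300 hPa: Δp = 350 hPa = 35000 Pa, q̄ = 0.004 kg/kg → 0.004 × 35000 / 9.8 = 14.29 mm
PW = 31.15 + 4.93 + 5.05 + 14.29 = 55.42 ≈ 55.4 mm.
Rainfall = ε × PW = 0.68 × 55.4 = 37.7 mm.

PW ≈ 55.4 mm; rainfall ≈ 37.7 mm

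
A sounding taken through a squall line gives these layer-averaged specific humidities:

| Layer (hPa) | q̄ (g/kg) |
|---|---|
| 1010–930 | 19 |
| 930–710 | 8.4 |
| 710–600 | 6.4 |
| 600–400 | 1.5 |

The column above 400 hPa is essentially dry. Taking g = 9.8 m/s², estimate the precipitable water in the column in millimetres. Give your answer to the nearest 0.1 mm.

PW ≈ 44.6 mm

Precipitable water is the column-integrated vapour mass per unit area: PW = (1/g) Σ q̄ Δp, with q in kg/kg and Δp in Pa (1 kg/m² of water = 1 mm).
Layer 1010–930 hPa: Δp = 80 hPa = 8000 Pa, q̄ = 0.019 kg/kg → 0.019 × 8000 / 9.8 = 15.51 mm
Layer 930–710 hPa: Δp = 220 hPa = 22000 Pa, q̄ = 0.0084 kg/kg → 0.0084 × 22000 / 9.8 = 18.86 mm
Layer 710–600 hPa: Δp = 110 hPa = 11000 Pa, q̄ = 0.0064 kg/kg → 0.0064 × 11000 / 9.8 = 7.18 mm
Layer 600–400 hPa: Δp = 200 hPa = 20000 Pa, q̄ = 0.0015 kg/kg → 0.0015 × 20000 / 9.8 = 3.06 mm
PW = 15.51 + 18.86 + 7.18 + 3.06 = 44.61 ≈ 44.6 mm.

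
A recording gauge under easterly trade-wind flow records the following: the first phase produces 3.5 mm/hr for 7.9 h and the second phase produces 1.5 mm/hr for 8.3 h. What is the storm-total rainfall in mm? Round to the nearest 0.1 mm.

total ≈ 40.1 mm

Total = Σ Rᵢ Δtᵢ = 3.5 × 7.9 + 1.5 × 8.3
      = 27.65 + 12.45 = 40.1 mm.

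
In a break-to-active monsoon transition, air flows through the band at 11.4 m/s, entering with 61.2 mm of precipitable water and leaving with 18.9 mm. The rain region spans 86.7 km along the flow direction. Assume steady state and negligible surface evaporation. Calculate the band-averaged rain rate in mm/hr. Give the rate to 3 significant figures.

R ≈ 20.0 mm/hr

Column moisture flux per unit crosswind length is F = V × PW.
Inflow: F_in = 11.4 × 61.2 = 697.68 mm·m/s
Outflow: F_out = 11.4 × 18.9 = 215.46 mm·m/s
Steady-state rate R = (F_in − F_out)/L = (697.68 − 215.46) / 86700 m = 5.562e-03 mm/s.
R = 5.562e-03 × 3600 = 20.0 mm/hr.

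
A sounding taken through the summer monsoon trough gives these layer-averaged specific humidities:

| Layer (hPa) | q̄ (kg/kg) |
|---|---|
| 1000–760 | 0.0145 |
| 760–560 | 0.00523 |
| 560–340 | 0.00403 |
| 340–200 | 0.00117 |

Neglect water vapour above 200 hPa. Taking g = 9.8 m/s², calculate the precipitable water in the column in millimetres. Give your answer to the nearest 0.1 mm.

Precipitable water is the column-integrated vapour mass per unit area: PW = (1/g) Σ q̄ Δp, with q in kg/kg and Δp in Pa (1 kg/m² of water = 1 mm).
Layer 1000–760 hPa: Δp = 240 hPa = 24000 Pa, q̄ = 0.0145 kg/kg → 0.0145 × 24000 / 9.8 = 35.51 mm
Layer 760–560 hPa: Δp = 200 hPa = 20000 Pa, q̄ = 0.00523 kg/kg → 0.00523 × 20000 / 9.8 = 10.67 mm
Layer 560–340 hPa: Δp = 220 hPa = 22000 Pa, q̄ = 0.00403 kg/kg → 0.00403 × 22000 / 9.8 = 9.05 mm
Layer 340–200 hPa: Δp = 140 hPa = 14000 Pa, q̄ = 0.00117 kg/kg → 0.00117 × 14000 / 9.8 = 1.67 mm
PW = 35.51 + 10.67 + 9.05 + 1.67 = 56.90 ≈ 56.9 mm.

PW ≈ 56.9 mm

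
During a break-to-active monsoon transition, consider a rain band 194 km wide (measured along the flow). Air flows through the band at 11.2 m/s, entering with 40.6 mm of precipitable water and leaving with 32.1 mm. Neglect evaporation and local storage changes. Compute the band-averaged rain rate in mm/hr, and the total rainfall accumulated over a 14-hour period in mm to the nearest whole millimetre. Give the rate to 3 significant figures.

Column moisture flux per unit crosswind length is F = V × PW.
Inflow: F_in = 11.2 × 40.6 = 454.72 mm·m/s
Outflow: F_out = 11.2 × 32.1 = 359.52 mm·m/s
Steady-state rate R = (F_in − F_out)/L = (454.72 − 359.52) / 194000 m = 4.907e-04 mm/s.
R = 4.907e-04 × 3600 = 1.77 mm/hr.
Over 14 h: total = 1.77 × 14 = 24.78 ≈ 25 mm.

R ≈ 1.77 mm/hr; total ≈ 25 mm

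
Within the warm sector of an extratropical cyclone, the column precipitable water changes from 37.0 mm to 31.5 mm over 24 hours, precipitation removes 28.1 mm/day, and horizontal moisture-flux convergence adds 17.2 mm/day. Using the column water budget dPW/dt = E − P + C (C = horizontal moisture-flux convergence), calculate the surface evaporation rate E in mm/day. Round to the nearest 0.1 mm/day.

dPW/dt = (31.5 − 37.0) mm / (24/24 day) = -5.500 mm/day.
E = dPW/dt + P − C = (-5.500) + 28.1 − (17.2) = 5.4 mm/day.

E ≈ 5.4 mm/day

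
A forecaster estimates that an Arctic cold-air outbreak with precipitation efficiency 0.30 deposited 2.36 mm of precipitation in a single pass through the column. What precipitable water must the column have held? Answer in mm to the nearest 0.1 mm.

PW = precipitation / ε = 2.36 / 0.30 = 7.9 mm.

PW ≈ 7.9 mm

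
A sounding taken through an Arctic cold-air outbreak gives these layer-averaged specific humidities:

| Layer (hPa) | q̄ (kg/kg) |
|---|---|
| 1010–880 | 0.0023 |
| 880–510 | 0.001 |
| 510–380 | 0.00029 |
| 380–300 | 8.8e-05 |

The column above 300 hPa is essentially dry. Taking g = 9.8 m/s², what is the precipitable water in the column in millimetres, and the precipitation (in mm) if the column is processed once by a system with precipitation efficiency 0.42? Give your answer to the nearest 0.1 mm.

PW ≈ 7.3 mm; precipitation ≈ 3.1 mm

Precipitable water is the column-integrated vapour mass per unit area: PW = (1/g) Σ q̄ Δp, with q in kg/kg and Δp in Pa (1 kg/m² of water = 1 mm).
Layer 1010–880 hPa: Δp = 130 hPa = 13000 Pa, q̄ = 0.0023 kg/kg → 0.0023 × 13000 / 9.8 = 3.05 mm
Layer 880–510 hPa: Δp = 370 hPa = 37000 Pa, q̄ = 0.001 kg/kg → 0.001 × 37000 / 9.8 = 3.78 mm
Layer 510–380 hPa: Δp = 130 hPa = 13000 Pa, q̄ = 0.00029 kg/kg → 0.00029 × 13000 / 9.8 = 0.38 mm
Layer 380–300 hPa: Δp = 80 hPa = 8000 Pa, q̄ = 8.8e-05 kg/kg → 8.8e-05 × 8000 / 9.8 = 0.07 mm
PW = 3.05 + 3.78 + 0.38 + 0.07 = 7.28 ≈ 7.3 mm.
Precipitation = ε × PW = 0.42 × 7.3 = 3.1 mm.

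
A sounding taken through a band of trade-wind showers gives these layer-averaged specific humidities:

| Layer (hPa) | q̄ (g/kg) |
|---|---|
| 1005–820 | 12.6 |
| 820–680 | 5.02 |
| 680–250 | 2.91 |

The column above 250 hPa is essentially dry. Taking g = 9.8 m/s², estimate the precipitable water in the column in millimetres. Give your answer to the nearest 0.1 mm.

PW ≈ 43.7 mm

Precipitable water is the column-integrated vapour mass per unit area: PW = (1/g) Σ q̄ Δp, with q in kg/kg and Δp in Pa (1 kg/m² of water = 1 mm).
Layer 1005–820 hPa: Δp = 185 hPa = 18500 Pa, q̄ = 0.0126 kg/kg → 0.0126 × 18500 / 9.8 = 23.79 mm
Layer 820–680 hPa: Δp = 140 hPa = 14000 Pa, q̄ = 0.00502 kg/kg → 0.00502 × 14000 / 9.8 = 7.17 mm
Layer 680–250 hPa: Δp = 430 hPa = 43000 Pa, q̄ = 0.00291 kg/kg → 0.00291 × 43000 / 9.8 = 12.77 mm
PW = 23.79 + 7.17 + 12.77 = 43.73 ≈ 43.7 mm.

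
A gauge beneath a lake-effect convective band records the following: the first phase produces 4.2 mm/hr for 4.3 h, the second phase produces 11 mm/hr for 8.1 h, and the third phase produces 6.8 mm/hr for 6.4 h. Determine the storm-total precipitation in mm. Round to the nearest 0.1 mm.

total ≈ 150.7 mm

Total = Σ Rᵢ Δtᵢ = 4.2 × 4.3 + 11 × 8.1 + 6.8 × 6.4
      = 18.06 + 89.1 + 43.52 = 150.7 mm.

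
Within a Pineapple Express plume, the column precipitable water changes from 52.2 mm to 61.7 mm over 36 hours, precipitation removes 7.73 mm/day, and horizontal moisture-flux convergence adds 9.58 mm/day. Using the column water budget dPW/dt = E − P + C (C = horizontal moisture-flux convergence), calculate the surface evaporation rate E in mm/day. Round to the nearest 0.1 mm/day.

dPW/dt = (61.7 − 52.2) mm / (36/24 day) = +6.333 mm/day.
E = dPW/dt + P − C = (+6.333) + 7.73 − (9.58) = 4.5 mm/day.

E ≈ 4.5 mm/day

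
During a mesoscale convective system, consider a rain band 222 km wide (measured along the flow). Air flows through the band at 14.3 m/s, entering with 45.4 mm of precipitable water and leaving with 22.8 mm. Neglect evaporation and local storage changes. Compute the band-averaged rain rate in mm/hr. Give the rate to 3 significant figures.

R ≈ 5.24 mm/hr

Column moisture flux per unit crosswind length is F = V × PW.
Inflow: F_in = 14.3 × 45.4 = 649.22 mm·m/s
Outflow: F_out = 14.3 × 22.8 = 326.04 mm·m/s
Steady-state rate R = (F_in − F_out)/L = (649.22 − 326.04) / 222000 m = 1.456e-03 mm/s.
R = 1.456e-03 × 3600 = 5.24 mm/hr.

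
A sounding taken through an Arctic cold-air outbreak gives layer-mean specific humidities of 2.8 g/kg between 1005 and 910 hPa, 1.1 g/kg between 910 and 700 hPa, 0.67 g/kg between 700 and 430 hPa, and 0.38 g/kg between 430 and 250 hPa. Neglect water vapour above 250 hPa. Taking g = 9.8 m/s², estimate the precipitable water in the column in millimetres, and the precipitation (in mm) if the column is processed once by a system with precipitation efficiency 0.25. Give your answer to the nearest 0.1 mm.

Precipitable water is the column-integrated vapour mass per unit area: PW = (1/g) Σ q̄ Δp, with q in kg/kg and Δp in Pa (1 kg/m² of water = 1 mm).
Layer 1005–910 hPa: Δp = 95 hPa = 9500 Pa, q̄ = 0.0028 kg/kg → 0.0028 × 9500 / 9.8 = 2.71 mm
Layer 910–700 hPa: Δp = 210 hPa = 21000 Pa, q̄ = 0.0011 kg/kg → 0.0011 × 21000 / 9.8 = 2.36 mm
Layer 700–430 hPa: Δp = 270 hPa = 27000 Pa, q̄ = 0.00067 kg/kg → 0.00067 × 27000 / 9.8 = 1.85 mm
Layer 430–250 hPa: Δp = 180 hPa = 18000 Pa, q̄ = 0.00038 kg/kg → 0.00038 × 18000 / 9.8 = 0.70 mm
PW = 2.71 + 2.36 + 1.85 + 0.70 = 7.62 ≈ 7.6 mm.
Precipitation = ε × PW = 0.25 × 7.6 = 1.9 mm.

PW ≈ 7.6 mm; precipitation ≈ 1.9 mm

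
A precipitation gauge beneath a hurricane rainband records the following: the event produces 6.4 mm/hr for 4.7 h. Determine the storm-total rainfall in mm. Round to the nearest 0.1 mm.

Total = Σ Rᵢ Δtᵢ = 6.4 × 4.7
      = 30.08 = 30.1 mm.

total ≈ 30.1 mm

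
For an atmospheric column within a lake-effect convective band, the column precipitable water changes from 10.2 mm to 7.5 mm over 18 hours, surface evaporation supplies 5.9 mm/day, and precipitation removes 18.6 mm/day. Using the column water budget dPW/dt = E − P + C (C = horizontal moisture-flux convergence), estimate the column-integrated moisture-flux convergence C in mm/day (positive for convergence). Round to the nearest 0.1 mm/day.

dPW/dt = (7.5 − 10.2) mm / (18/24 day) = -3.600 mm/day.
C = dPW/dt − E + P = (-3.600) − 5.9 + 18.6 = 9.1 mm/day.

C ≈ 9.1 mm/day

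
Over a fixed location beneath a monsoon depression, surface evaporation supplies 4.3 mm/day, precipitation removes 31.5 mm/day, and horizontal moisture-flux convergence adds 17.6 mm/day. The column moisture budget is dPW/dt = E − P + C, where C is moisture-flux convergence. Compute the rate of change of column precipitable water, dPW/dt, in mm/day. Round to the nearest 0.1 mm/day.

dPW/dt ≈ -9.6 mm/day

dPW/dt = E − P + C = 4.3 − 31.5 + (17.6) = -9.6 mm/day.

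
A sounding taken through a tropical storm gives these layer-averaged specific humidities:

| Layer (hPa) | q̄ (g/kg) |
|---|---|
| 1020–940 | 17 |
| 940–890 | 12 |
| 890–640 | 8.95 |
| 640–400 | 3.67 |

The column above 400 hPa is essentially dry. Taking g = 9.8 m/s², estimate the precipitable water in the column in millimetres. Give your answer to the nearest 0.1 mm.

PW ≈ 51.8 mm

Precipitable water is the column-integrated vapour mass per unit area: PW = (1/g) Σ q̄ Δp, with q in kg/kg and Δp in Pa (1 kg/m² of water = 1 mm).
Layer 1020–940 hPa: Δp = 80 hPa = 8000 Pa, q̄ = 0.017 kg/kg → 0.017 × 8000 / 9.8 = 13.88 mm
Layer 940–890 hPa: Δp = 50 hPa = 5000 Pa, q̄ = 0.012 kg/kg → 0.012 × 5000 / 9.8 = 6.12 mm
Layer 890–640 hPa: Δp = 250 hPa = 25000 Pa, q̄ = 0.00895 kg/kg → 0.00895 × 25000 / 9.8 = 22.83 mm
Layer 640–400 hPa: Δp = 240 hPa = 24000 Pa, q̄ = 0.00367 kg/kg → 0.00367 × 24000 / 9.8 = 8.99 mm
PW = 13.88 + 6.12 + 22.83 + 8.99 = 51.82 ≈ 51.8 mm.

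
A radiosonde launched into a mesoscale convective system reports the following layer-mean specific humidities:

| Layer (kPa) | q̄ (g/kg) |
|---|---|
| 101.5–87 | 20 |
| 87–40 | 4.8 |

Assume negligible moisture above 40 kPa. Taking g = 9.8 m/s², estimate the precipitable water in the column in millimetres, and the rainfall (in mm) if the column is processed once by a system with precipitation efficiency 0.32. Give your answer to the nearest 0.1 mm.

PW ≈ 52.6 mm; rainfall ≈ 16.8 mm

Precipitable water is the column-integrated vapour mass per unit area: PW = (1/g) Σ q̄ Δp, with q in kg/kg and Δp in Pa (1 kg/m² of water = 1 mm).
Layer 101.5–87 kPa: Δp = 145 hPa = 14500 Pa, q̄ = 0.02 kg/kg → 0.02 × 14500 / 9.8 = 29.59 mm
Layer 87–40 kPa: Δp = 470 hPa = 47000 Pa, q̄ = 0.0048 kg/kg → 0.0048 × 47000 / 9.8 = 23.02 mm
PW = 29.59 + 23.02 = 52.61 ≈ 52.6 mm.
Rainfall = ε × PW = 0.32 × 52.6 = 16.8 mm.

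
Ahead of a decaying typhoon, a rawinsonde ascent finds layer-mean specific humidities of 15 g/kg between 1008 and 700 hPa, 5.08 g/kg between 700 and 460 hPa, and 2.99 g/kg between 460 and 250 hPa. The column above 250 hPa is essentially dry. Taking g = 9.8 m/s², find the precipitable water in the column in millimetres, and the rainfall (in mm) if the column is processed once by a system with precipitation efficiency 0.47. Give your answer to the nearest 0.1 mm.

Precipitable water is the column-integrated vapour mass per unit area: PW = (1/g) Σ q̄ Δp, with q in kg/kg and Δp in Pa (1 kg/m² of water = 1 mm).
Layer 1008–700 hPa: Δp = 308 hPa = 30800 Pa, q̄ = 0.015 kg/kg → 0.015 × 30800 / 9.8 = 47.14 mm
Layer 700–460 hPa: Δp = 240 hPa = 24000 Pa, q̄ = 0.00508 kg/kg → 0.00508 × 24000 / 9.8 = 12.44 mm
Layer 460–250 hPa: Δp = 210 hPa = 21000 Pa, q̄ = 0.00299 kg/kg → 0.00299 × 21000 / 9.8 = 6.41 mm
PW = 47.14 + 12.44 + 6.41 = 65.99 ≈ 66.0 mm.
Rainfall = ε × PW = 0.47 × 66.0 = 31.0 mm.

PW ≈ 66.0 mm; rainfall ≈ 31.0 mm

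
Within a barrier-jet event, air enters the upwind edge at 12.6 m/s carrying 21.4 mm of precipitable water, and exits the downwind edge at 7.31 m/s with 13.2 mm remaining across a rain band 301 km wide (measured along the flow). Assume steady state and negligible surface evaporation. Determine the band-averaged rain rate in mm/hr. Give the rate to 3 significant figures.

Column moisture flux per unit crosswind length is F = V × PW.
Inflow: F_in = 12.6 × 21.4 = 269.64 mm·m/s
Outflow: F_out = 7.31 × 13.2 = 96.492 mm·m/s
Steady-state rate R = (F_in − F_out)/L = (269.64 − 96.492) / 301000 m = 5.752e-04 mm/s.
R = 5.752e-04 × 3600 = 2.07 mm/hr.

R ≈ 2.07 mm/hr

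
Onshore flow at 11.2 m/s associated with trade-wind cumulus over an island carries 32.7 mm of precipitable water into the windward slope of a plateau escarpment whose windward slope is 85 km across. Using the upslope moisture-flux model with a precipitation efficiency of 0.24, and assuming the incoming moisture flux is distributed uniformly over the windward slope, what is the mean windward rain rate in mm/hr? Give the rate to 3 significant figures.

Incoming column moisture flux per unit ridge length: F = V × PW = 11.2 × 32.7 = 366.24 mm·m/s.
Spread over the 85 km slope with efficiency ε = 0.24: R = ε·F/W = 0.24 × 366.24 / 85000 m = 1.034e-03 mm/s.
R = 1.034e-03 × 3600 = 3.72 mm/hr.

R ≈ 3.72 mm/hr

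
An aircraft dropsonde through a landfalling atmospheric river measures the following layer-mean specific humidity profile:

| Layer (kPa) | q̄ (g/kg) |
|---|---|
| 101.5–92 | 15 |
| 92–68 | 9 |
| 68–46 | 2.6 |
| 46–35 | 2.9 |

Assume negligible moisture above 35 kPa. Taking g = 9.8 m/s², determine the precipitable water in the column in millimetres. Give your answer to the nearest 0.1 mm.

PW ≈ 45.7 mm

Precipitable water is the column-integrated vapour mass per unit area: PW = (1/g) Σ q̄ Δp, with q in kg/kg and Δp in Pa (1 kg/m² of water = 1 mm).
Layer 101.5–92 kPa: Δp = 95 hPa = 9500 Pa, q̄ = 0.015 kg/kg → 0.015 × 9500 / 9.8 = 14.54 mm
Layer 92–68 kPa: Δp = 240 hPa = 24000 Pa, q̄ = 0.009 kg/kg → 0.009 × 24000 / 9.8 = 22.04 mm
Layer 68–46 kPa: Δp = 220 hPa = 22000 Pa, q̄ = 0.0026 kg/kg → 0.0026 × 22000 / 9.8 = 5.84 mm
Layer 46–35 kPa: Δp = 110 hPa = 11000 Pa, q̄ = 0.0029 kg/kg → 0.0029 × 11000 / 9.8 = 3.26 mm
PW = 14.54 + 22.04 + 5.84 + 3.26 = 45.68 ≈ 45.7 mm.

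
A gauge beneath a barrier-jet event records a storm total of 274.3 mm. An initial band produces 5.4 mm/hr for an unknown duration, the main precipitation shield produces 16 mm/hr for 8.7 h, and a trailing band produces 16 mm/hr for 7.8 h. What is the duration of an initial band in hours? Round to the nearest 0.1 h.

Known phases: 16 × 8.7 + 16 × 7.8 = 139.2 + 124.8 = 264 mm.
Remaining depth = 274.3 − 264 = 10.3 mm.
Duration = 10.3 / 5.4 = 1.9 h.

duration ≈ 1.9 h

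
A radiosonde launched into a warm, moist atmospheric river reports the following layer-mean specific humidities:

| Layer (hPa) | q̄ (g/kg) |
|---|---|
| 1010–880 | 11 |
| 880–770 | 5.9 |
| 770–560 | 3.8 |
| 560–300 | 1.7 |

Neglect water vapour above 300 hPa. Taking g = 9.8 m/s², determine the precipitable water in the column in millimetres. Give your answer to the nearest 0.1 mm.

PW ≈ 33.9 mm

Precipitable water is the column-integrated vapour mass per unit area: PW = (1/g) Σ q̄ Δp, with q in kg/kg and Δp in Pa (1 kg/m² of water = 1 mm).
Layer 1010–880 hPa: Δp = 130 hPa = 13000 Pa, q̄ = 0.011 kg/kg → 0.011 × 13000 / 9.8 = 14.59 mm
Layer 880–770 hPa: Δp = 110 hPa = 11000 Pa, q̄ = 0.0059 kg/kg → 0.0059 × 11000 / 9.8 = 6.62 mm
Layer 770–560 hPa: Δp = 210 hPa = 21000 Pa, q̄ = 0.0038 kg/kg → 0.0038 × 21000 / 9.8 = 8.14 mm
Layer 560–300 hPa: Δp = 260 hPa = 26000 Pa, q̄ = 0.0017 kg/kg → 0.0017 × 26000 / 9.8 = 4.51 mm
PW = 14.59 + 6.62 + 8.14 + 4.51 = 33.86 ≈ 33.9 mm.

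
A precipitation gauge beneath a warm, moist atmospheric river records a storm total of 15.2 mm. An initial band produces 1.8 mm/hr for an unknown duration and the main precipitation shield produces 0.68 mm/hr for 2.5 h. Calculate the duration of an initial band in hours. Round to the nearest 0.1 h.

Known phases: 0.68 × 2.5 = 1.7 mm.
Remaining depth = 15.2 − 1.7 = 13.5 mm.
Duration = 13.5 / 1.8 = 7.5 h.

duration ≈ 7.5 h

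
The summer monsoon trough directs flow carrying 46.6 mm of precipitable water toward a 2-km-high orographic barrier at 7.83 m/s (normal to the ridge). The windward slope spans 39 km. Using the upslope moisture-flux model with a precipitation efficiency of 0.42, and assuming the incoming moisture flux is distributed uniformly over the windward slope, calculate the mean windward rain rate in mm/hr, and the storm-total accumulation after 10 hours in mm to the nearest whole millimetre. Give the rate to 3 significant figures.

R ≈ 14.1 mm/hr; total ≈ 141 mm

Incoming column moisture flux per unit ridge length: F = V × PW = 7.83 × 46.6 = 364.878 mm·m/s.
Spread over the 39 km slope with efficiency ε = 0.42: R = ε·F/W = 0.42 × 364.878 / 39000 m = 3.929e-03 mm/s.
R = 3.929e-03 × 3600 = 14.1 mm/hr.
Over 10 h: total = 14.1 × 10 = 141 mm.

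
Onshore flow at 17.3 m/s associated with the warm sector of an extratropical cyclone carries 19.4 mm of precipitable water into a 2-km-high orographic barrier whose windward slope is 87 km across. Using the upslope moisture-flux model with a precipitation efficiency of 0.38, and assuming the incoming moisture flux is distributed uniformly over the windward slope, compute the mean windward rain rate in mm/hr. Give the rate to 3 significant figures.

Incoming column moisture flux per unit ridge length: F = V × PW = 17.3 × 19.4 = 335.62 mm·m/s.
Spread over the 87 km slope with efficiency ε = 0.38: R = ε·F/W = 0.38 × 335.62 / 87000 m = 1.466e-03 mm/s.
R = 1.466e-03 × 3600 = 5.28 mm/hr.

R ≈ 5.28 mm/hr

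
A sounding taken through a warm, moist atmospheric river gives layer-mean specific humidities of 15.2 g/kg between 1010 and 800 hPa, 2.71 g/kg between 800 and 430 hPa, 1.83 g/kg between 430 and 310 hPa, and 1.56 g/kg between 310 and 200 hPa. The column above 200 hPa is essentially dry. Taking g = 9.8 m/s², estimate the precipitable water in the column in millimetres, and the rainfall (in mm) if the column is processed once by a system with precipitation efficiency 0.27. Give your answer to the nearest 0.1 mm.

Precipitable water is the column-integrated vapour mass per unit area: PW = (1/g) Σ q̄ Δp, with q in kg/kg and Δp in Pa (1 kg/m² of water = 1 mm).
Layer 1010–800 hPa: Δp = 210 hPa = 21000 Pa, q̄ = 0.0152 kg/kg → 0.0152 × 21000 / 9.8 = 32.57 mm
Layer 800–430 hPa: Δp = 370 hPa = 37000 Pa, q̄ = 0.00271 kg/kg → 0.00271 × 37000 / 9.8 = 10.23 mm
Layer 430–310 hPa: Δp = 120 hPa = 12000 Pa, q̄ = 0.00183 kg/kg → 0.00183 × 12000 / 9.8 = 2.24 mm
Layer 310–200 hPa: Δp = 110 hPa = 11000 Pa, q̄ = 0.00156 kg/kg → 0.00156 × 11000 / 9.8 = 1.75 mm
PW = 32.57 + 10.23 + 2.24 + 1.75 = 46.79 ≈ 46.8 mm.
Rainfall = ε × PW = 0.27 × 46.8 = 12.6 mm.

PW ≈ 46.8 mm; rainfall ≈ 12.6 mm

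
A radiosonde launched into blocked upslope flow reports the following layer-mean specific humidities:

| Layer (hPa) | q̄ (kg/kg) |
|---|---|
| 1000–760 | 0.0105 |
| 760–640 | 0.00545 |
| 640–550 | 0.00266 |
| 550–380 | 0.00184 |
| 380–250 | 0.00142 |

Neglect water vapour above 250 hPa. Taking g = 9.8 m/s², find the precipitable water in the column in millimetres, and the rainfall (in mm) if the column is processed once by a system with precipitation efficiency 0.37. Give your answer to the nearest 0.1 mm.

PW ≈ 39.9 mm; rainfall ≈ 14.8 mm

Precipitable water is the column-integrated vapour mass per unit area: PW = (1/g) Σ q̄ Δp, with q in kg/kg and Δp in Pa (1 kg/m² of water = 1 mm).
Layer 1000–760 hPa: Δp = 240 hPa = 24000 Pa, q̄ = 0.0105 kg/kg → 0.0105 × 24000 / 9.8 = 25.71 mm
Layer 760–640 hPa: Δp = 120 hPa = 12000 Pa, q̄ = 0.00545 kg/kg → 0.00545 × 12000 / 9.8 = 6.67 mm
Layer 640–550 hPa: Δp = 90 hPa = 9000 Pa, q̄ = 0.00266 kg/kg → 0.00266 × 9000 / 9.8 = 2.44 mm
Layer 550–380 hPa: Δp = 170 hPa = 17000 Pa, q̄ = 0.00184 kg/kg → 0.00184 × 17000 / 9.8 = 3.19 mm
Layer 380–250 hPa: Δp = 130 hPa = 13000 Pa, q̄ = 0.00142 kg/kg → 0.00142 × 13000 / 9.8 = 1.88 mm
PW = 25.71 + 6.67 + 2.44 + 3.19 + 1.88 = 39.89 ≈ 39.9 mm.
Rainfall = ε × PW = 0.37 × 39.9 = 14.8 mm.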